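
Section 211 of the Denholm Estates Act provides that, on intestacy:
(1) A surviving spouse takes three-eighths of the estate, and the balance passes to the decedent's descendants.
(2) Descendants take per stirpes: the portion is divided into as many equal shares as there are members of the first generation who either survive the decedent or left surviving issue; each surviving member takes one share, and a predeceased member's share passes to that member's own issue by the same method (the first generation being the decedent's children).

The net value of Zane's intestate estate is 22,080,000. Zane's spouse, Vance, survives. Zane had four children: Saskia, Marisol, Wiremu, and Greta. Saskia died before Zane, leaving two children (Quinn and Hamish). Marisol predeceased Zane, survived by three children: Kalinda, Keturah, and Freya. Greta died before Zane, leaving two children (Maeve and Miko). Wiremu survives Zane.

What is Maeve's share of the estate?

Vance takes three-eighths of 22,080,000 = 8,280,000. The remaining 13,800,000 passes to the descendants.
The descendants' portion (13,800,000) is divided into 4 shares of 3,450,000: Wiremu takes 3,450,000; Saskia's 3,450,000 share passes to Saskia's issue; Marisol's 3,450,000 share passes to Marisol's issue; Greta's 3,450,000 share passes to Greta's issue.
Saskia's share (3,450,000) is divided into 2 shares of 1,725,000: Quinn and Hamish each take 1,725,000.
Marisol's share (3,450,000) is divided into 3 shares of 1,150,000: Kalinda, Keturah, and Freya each take 1,150,000.
Greta's share (3,450,000) is divided into 2 shares of 1,725,000: Maeve and Miko each take 1,725,000.

Maeve receives 1,725,000.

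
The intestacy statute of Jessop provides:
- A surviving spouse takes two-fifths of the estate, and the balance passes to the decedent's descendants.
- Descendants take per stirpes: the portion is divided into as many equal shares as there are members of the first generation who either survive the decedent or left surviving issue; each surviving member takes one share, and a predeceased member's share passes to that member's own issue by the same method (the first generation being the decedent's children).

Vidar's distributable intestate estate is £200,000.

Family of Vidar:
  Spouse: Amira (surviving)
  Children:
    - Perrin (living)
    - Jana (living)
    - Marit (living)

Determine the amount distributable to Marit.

Marit receives £40,000.

Amira takes two-fifths of £200,000 = £80,000. The remaining £120,000 passes to the descendants.
The descendants' portion (£120,000) is divided into 3 shares of £40,000: Perrin, Jana, and Marit each take £40,000.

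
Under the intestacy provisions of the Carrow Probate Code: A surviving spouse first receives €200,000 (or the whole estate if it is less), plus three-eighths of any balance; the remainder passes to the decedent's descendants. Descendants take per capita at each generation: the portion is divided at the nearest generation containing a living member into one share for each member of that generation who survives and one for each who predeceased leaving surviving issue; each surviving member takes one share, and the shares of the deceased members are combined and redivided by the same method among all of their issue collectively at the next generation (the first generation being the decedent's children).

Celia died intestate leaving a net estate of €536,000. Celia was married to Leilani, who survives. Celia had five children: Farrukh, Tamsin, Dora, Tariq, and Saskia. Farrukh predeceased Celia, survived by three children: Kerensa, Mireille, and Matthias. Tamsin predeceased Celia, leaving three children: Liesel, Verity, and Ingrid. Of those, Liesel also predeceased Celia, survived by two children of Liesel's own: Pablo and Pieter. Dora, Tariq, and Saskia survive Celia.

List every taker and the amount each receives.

Leilani: €326,000; Kerensa: €14,000; Mireille: €14,000; Matthias: €14,000; Pablo: €7,000; Pieter: €7,000; Verity: €14,000; Ingrid: €14,000; Dora: €42,000; Tariq: €42,000; Saskia: €42,000

Leilani first takes €200,000, leaving a balance of €336,000. Leilani then takes three-eighths of the balance (€126,000), for a total of €326,000. The remaining €210,000 passes to the descendants.
The descendants' portion (€210,000) is divided at the children's generation into 5 shares of €42,000. Dora, Tariq, and Saskia each take €42,000. The 2 shares of the deceased (Farrukh and Tamsin) are combined into a pool of €84,000.
That pool (€84,000) is divided at the grandchildren's generation into 6 shares of €14,000. Kerensa, Mireille, Matthias, Verity, and Ingrid each take €14,000. The remaining share for the deceased Liesel (€14,000) is carried to the next generation.
That pool (€14,000) is divided at the great-grandchildren's generation equally among Pablo and Pieter: €7,000 each.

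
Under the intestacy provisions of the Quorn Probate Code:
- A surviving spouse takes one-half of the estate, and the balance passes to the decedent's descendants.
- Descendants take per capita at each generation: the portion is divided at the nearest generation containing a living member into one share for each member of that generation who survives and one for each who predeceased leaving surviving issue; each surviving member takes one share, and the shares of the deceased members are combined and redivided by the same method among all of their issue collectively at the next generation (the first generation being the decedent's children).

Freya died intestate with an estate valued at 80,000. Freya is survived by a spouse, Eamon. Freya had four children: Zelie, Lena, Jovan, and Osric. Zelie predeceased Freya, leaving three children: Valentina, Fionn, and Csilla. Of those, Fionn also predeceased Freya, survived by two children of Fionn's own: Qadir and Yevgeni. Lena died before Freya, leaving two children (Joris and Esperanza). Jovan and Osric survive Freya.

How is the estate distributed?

Eamon: 40,000; Valentina: 4,000; Qadir: 2,000; Yevgeni: 2,000; Csilla: 4,000; Joris: 4,000; Esperanza: 4,000; Jovan: 10,000; Osric: 10,000

Eamon takes one-half of 80,000 = 40,000. The remaining 40,000 passes to the descendants.
The descendants' portion (40,000) is divided at the children's generation into 4 shares of 10,000. Jovan and Osric each take 10,000. The 2 shares of the deceased (Zelie and Lena) are combined into a pool of 20,000.
That pool (20,000) is divided at the grandchildren's generation into 5 shares of 4,000. Valentina, Csilla, Joris, and Esperanza each take 4,000. The remaining share for the deceased Fionn (4,000) is carried to the next generation.
That pool (4,000) is divided at the great-grandchildren's generation equally among Qadir and Yevgeni: 2,000 each.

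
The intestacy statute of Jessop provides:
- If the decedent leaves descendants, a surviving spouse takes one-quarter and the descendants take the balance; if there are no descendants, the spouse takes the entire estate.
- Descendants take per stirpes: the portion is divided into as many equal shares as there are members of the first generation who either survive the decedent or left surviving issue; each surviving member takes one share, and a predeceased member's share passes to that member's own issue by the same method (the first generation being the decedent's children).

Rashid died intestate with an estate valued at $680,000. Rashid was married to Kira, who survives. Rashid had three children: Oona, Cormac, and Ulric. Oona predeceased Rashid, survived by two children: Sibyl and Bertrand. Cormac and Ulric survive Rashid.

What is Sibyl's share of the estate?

Kira takes one-quarter of $680,000 = $170,000. The remaining $510,000 passes to the descendants.
The descendants' portion ($510,000) is divided into 3 shares of $170,000: Cormac and Ulric each take $170,000; Oona's $170,000 share passes to Oona's issue.
Oona's share ($170,000) is divided into 2 shares of $85,000: Sibyl and Bertrand each take $85,000.

Sibyl receives $85,000.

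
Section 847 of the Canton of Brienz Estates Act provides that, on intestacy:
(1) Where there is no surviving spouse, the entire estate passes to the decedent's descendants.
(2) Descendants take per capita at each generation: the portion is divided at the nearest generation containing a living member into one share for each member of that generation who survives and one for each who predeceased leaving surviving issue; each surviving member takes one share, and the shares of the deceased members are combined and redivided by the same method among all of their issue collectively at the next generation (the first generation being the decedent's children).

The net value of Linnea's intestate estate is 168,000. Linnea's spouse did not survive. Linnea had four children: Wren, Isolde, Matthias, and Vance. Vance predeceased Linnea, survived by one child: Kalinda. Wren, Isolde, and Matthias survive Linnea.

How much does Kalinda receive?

Kalinda receives 42,000.

The entire 168,000 passes to the descendants.
That amount (168,000) is divided at the children's generation into 4 shares of 42,000. Wren, Isolde, and Matthias each take 42,000. The remaining share for the deceased Vance (42,000) is carried to the next generation.
That pool (42,000) passes entirely to Kalinda, the sole taker at the grandchildren's generation.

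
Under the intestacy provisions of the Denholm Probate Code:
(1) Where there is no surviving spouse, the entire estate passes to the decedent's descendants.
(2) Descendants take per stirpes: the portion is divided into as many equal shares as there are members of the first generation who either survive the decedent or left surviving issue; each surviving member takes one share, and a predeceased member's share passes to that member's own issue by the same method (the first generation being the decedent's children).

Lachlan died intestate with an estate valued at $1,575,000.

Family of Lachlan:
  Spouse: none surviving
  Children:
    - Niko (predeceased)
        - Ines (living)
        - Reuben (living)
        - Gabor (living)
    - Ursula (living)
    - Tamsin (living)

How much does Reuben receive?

The entire $1,575,000 passes to the descendants.
That amount ($1,575,000) is divided into 3 shares of $525,000: Ursula and Tamsin each take $525,000; Niko's $525,000 share passes to Niko's issue.
Niko's share ($525,000) is divided into 3 shares of $175,000: Ines, Reuben, and Gabor each take $175,000.

Reuben receives $175,000.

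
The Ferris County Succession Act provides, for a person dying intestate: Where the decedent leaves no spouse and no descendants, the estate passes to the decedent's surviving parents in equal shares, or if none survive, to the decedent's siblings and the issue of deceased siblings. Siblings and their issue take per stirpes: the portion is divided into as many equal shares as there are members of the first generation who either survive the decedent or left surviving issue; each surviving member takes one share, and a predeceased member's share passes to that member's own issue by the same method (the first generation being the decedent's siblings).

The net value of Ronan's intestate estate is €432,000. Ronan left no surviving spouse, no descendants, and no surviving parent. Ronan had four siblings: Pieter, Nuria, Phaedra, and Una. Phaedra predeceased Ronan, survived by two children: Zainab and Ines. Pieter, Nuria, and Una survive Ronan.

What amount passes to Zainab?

Zainab receives €54,000.

The entire €432,000 passes to the siblings and their issue.
That amount (€432,000) is divided into 4 shares of €108,000: Pieter, Nuria, and Una each take €108,000; Phaedra's €108,000 share passes to Phaedra's issue.
Phaedra's share (€108,000) is divided into 2 shares of €54,000: Zainab and Ines each take €54,000.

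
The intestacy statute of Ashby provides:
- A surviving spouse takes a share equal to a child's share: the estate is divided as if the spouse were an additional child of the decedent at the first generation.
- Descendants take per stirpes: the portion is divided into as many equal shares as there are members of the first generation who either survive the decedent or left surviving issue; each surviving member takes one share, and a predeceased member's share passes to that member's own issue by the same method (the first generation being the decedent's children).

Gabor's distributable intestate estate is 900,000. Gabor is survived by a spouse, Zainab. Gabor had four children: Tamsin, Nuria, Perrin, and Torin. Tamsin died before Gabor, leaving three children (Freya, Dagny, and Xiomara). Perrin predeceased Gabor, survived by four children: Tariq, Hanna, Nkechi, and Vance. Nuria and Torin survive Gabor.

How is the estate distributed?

Zainab: 180,000; Freya: 60,000; Dagny: 60,000; Xiomara: 60,000; Nuria: 180,000; Tariq: 45,000; Hanna: 45,000; Nkechi: 45,000; Vance: 45,000; Torin: 180,000

The spouse counts as an additional share at the children's level, so there are 5 primary shares of 180,000. Zainab takes one such share (180,000).
The children's combined portion (720,000) is divided into 4 shares of 180,000: Nuria and Torin each take 180,000; Tamsin's 180,000 share passes to Tamsin's issue; Perrin's 180,000 share passes to Perrin's issue.
Tamsin's share (180,000) is divided into 3 shares of 60,000: Freya, Dagny, and Xiomara each take 60,000.
Perrin's share (180,000) is divided into 4 shares of 45,000: Tariq, Hanna, Nkechi, and Vance each take 45,000.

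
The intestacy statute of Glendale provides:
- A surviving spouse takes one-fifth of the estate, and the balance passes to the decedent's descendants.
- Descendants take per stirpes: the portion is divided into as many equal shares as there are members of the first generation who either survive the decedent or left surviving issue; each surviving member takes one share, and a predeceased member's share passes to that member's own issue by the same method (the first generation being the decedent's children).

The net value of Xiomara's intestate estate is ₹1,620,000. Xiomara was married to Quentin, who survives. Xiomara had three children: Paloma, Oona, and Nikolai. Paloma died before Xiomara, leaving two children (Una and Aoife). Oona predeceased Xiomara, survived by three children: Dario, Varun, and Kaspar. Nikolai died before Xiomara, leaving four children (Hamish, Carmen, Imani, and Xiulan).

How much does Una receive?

Una receives ₹216,000.

Quentin takes one-fifth of ₹1,620,000 = ₹324,000. The remaining ₹1,296,000 passes to the descendants.
The descendants' portion (₹1,296,000) is divided into 3 shares of ₹432,000: Paloma's ₹432,000 share passes to Paloma's issue; Oona's ₹432,000 share passes to Oona's issue; Nikolai's ₹432,000 share passes to Nikolai's issue.
Paloma's share (₹432,000) is divided into 2 shares of ₹216,000: Una and Aoife each take ₹216,000.
Oona's share (₹432,000) is divided into 3 shares of ₹144,000: Dario, Varun, and Kaspar each take ₹144,000.
Nikolai's share (₹432,000) is divided into 4 shares of ₹108,000: Hamish, Carmen, Imani, and Xiulan each take ₹108,000.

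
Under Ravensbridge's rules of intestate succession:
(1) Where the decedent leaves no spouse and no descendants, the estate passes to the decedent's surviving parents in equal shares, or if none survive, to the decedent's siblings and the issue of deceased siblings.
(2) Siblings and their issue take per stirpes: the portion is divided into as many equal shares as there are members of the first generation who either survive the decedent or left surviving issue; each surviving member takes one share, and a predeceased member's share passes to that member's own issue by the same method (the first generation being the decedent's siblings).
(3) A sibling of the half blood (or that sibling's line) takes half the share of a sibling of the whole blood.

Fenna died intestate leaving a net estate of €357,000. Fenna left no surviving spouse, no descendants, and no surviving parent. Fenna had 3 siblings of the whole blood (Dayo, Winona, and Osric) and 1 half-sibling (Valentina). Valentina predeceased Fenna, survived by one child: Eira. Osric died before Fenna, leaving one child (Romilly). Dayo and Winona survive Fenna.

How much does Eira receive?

The entire €357,000 passes to the siblings and their issue.
Counting each half-blood sibling's line as half a unit, there are 7/2 units in €357,000, so one unit is €102,000. Whole-blood lines (Dayo, Winona, and Osric) take €102,000 each; half-blood lines (Valentina) take €51,000 each.
Valentina's share (€51,000) passes entirely to Eira.
Osric's share (€102,000) passes entirely to Romilly.

Eira receives €51,000.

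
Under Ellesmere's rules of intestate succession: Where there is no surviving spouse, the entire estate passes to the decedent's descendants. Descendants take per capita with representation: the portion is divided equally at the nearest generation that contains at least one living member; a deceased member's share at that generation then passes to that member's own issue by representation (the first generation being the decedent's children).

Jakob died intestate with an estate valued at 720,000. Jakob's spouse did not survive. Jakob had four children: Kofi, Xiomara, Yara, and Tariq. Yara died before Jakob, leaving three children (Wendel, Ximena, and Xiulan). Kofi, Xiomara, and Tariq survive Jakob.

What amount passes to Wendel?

Wendel receives 60,000.

The entire 720,000 passes to the descendants.
That amount (720,000) is divided into 4 shares of 180,000: Kofi, Xiomara, and Tariq each take 180,000; Yara's 180,000 share passes to Yara's issue.
Yara's share (180,000) is divided into 3 shares of 60,000: Wendel, Ximena, and Xiulan each take 60,000.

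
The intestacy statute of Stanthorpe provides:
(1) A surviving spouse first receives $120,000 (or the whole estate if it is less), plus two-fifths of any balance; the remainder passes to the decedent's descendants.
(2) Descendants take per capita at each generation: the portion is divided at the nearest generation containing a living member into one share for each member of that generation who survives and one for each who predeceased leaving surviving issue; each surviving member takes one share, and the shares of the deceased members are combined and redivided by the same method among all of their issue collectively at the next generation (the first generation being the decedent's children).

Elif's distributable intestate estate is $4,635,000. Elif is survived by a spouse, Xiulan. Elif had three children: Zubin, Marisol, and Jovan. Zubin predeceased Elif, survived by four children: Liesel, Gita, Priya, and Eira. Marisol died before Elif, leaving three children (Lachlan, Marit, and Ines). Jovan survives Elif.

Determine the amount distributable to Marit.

Xiulan first takes $120,000, leaving a balance of $4,515,000. Xiulan then takes two-fifths of the balance ($1,806,000), for a total of $1,926,000. The remaining $2,709,000 passes to the descendants.
The descendants' portion ($2,709,000) is divided at the children's generation into 3 shares of $903,000. Jovan takes $903,000. The 2 shares of the deceased (Zubin and Marisol) are combined into a pool of $1,806,000.
That pool ($1,806,000) is divided at the grandchildren's generation equally among Liesel, Gita, Priya, Eira, Lachlan, Marit, and Ines: $258,000 each.

Marit receives $258,000.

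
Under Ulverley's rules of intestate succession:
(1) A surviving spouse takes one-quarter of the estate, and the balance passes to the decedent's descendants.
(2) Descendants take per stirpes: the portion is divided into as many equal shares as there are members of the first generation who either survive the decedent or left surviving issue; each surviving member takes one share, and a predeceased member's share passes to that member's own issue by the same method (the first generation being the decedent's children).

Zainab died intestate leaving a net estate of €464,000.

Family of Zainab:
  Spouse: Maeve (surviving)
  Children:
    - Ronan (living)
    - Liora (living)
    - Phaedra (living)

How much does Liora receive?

Maeve takes one-quarter of €464,000 = €116,000. The remaining €348,000 passes to the descendants.
The descendants' portion (€348,000) is divided into 3 shares of €116,000: Ronan, Liora, and Phaedra each take €116,000.

Liora receives €116,000.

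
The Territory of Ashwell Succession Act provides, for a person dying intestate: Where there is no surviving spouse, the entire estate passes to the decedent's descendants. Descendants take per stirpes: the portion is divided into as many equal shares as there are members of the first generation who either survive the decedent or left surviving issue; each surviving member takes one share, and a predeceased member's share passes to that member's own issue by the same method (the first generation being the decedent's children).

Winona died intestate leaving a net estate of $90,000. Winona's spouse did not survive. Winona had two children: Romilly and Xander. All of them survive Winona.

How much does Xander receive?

The entire $90,000 passes to the descendants.
That amount ($90,000) is divided into 2 shares of $45,000: Romilly and Xander each take $45,000.

Xander receives $45,000.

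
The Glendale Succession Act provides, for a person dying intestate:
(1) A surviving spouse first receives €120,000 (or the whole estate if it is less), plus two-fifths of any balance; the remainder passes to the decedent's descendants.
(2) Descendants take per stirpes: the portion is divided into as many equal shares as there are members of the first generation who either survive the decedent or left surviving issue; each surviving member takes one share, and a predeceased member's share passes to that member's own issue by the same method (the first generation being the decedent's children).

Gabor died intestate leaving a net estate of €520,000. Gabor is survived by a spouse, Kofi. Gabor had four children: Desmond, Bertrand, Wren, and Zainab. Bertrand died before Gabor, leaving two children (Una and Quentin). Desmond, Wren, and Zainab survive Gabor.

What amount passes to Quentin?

Quentin receives €30,000.

Kofi first takes €120,000, leaving a balance of €400,000. Kofi then takes two-fifths of the balance (€160,000), for a total of €280,000. The remaining €240,000 passes to the descendants.
The descendants' portion (€240,000) is divided into 4 shares of €60,000: Desmond, Wren, and Zainab each take €60,000; Bertrand's €60,000 share passes to Bertrand's issue.
Bertrand's share (€60,000) is divided into 2 shares of €30,000: Una and Quentin each take €30,000.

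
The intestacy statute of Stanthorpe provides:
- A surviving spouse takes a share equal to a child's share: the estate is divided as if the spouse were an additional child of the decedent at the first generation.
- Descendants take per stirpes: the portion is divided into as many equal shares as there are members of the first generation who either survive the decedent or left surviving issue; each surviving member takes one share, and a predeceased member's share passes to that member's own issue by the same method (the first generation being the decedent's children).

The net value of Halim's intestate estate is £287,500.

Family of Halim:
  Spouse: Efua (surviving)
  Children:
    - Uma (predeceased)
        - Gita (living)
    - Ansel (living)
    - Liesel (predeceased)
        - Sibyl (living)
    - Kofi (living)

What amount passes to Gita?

The spouse counts as an additional share at the children's level, so there are 5 primary shares of £57,500. Efua takes one such share (£57,500).
The children's combined portion (£230,000) is divided into 4 shares of £57,500: Ansel and Kofi each take £57,500; Uma's £57,500 share passes to Uma's issue; Liesel's £57,500 share passes to Liesel's issue.
Uma's share (£57,500) passes entirely to Gita.
Liesel's share (£57,500) passes entirely to Sibyl.

Gita receives £57,500.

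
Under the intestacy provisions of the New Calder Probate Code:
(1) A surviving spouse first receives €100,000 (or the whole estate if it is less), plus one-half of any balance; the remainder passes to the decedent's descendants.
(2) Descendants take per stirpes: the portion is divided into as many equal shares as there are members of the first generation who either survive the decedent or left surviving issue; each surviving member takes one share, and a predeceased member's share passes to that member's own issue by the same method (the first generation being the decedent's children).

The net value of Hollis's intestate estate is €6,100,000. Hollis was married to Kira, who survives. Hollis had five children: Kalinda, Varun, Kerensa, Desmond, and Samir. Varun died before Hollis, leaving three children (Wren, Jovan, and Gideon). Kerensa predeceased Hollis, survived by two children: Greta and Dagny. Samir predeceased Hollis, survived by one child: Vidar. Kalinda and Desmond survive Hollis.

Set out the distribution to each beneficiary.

Kira: €3,100,000; Kalinda: €600,000; Wren: €200,000; Jovan: €200,000; Gideon: €200,000; Greta: €300,000; Dagny: €300,000; Desmond: €600,000; Vidar: €600,000

Kira first takes €100,000, leaving a balance of €6,000,000. Kira then takes one-half of the balance (€3,000,000), for a total of €3,100,000. The remaining €3,000,000 passes to the descendants.
The descendants' portion (€3,000,000) is divided into 5 shares of €600,000: Kalinda and Desmond each take €600,000; Varun's €600,000 share passes to Varun's issue; Kerensa's €600,000 share passes to Kerensa's issue; Samir's €600,000 share passes to Samir's issue.
Varun's share (€600,000) is divided into 3 shares of €200,000: Wren, Jovan, and Gideon each take €200,000.
Kerensa's share (€600,000) is divided into 2 shares of €300,000: Greta and Dagny each take €300,000.
Samir's share (€600,000) passes entirely to Vidar.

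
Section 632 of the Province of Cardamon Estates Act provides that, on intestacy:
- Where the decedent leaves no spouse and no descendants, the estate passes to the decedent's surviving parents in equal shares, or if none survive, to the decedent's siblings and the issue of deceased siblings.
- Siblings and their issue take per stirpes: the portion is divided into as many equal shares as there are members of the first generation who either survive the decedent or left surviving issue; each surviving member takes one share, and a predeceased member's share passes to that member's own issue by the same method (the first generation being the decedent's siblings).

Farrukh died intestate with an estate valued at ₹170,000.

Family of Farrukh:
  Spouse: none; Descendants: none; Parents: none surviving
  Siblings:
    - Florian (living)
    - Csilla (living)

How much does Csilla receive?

The entire ₹170,000 passes to the siblings and their issue.
That amount (₹170,000) is divided into 2 shares of ₹85,000: Florian and Csilla each take ₹85,000.

Csilla receives ₹85,000.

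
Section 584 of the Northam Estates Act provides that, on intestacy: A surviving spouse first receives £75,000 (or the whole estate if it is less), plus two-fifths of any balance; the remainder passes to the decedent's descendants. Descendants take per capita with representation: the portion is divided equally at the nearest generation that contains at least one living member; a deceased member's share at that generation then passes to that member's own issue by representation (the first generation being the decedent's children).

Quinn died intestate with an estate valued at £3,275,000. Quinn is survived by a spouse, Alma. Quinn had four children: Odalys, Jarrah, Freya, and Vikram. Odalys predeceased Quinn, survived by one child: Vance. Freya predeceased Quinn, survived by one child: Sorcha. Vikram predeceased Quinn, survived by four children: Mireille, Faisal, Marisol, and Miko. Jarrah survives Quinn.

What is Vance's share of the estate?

Vance receives £480,000.

Alma first takes £75,000, leaving a balance of £3,200,000. Alma then takes two-fifths of the balance (£1,280,000), for a total of £1,355,000. The remaining £1,920,000 passes to the descendants.
The descendants' portion (£1,920,000) is divided into 4 shares of £480,000: Jarrah takes £480,000; Odalys's £480,000 share passes to Odalys's issue; Freya's £480,000 share passes to Freya's issue; Vikram's £480,000 share passes to Vikram's issue.
Odalys's share (£480,000) passes entirely to Vance.
Freya's share (£480,000) passes entirely to Sorcha.
Vikram's share (£480,000) is divided into 4 shares of £120,000: Mireille, Faisal, Marisol, and Miko each take £120,000.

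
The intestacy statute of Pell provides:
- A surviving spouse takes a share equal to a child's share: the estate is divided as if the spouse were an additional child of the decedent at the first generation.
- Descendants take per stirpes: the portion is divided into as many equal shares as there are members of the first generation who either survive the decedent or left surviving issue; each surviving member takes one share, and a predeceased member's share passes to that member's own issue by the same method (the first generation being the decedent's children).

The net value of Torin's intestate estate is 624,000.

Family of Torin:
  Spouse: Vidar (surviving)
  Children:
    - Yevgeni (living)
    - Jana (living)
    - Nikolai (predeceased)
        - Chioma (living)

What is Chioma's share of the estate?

The spouse counts as an additional share at the children's level, so there are 4 primary shares of 156,000. Vidar takes one such share (156,000).
The children's combined portion (468,000) is divided into 3 shares of 156,000: Yevgeni and Jana each take 156,000; Nikolai's 156,000 share passes to Nikolai's issue.
Nikolai's share (156,000) passes entirely to Chioma.

Chioma receives 156,000.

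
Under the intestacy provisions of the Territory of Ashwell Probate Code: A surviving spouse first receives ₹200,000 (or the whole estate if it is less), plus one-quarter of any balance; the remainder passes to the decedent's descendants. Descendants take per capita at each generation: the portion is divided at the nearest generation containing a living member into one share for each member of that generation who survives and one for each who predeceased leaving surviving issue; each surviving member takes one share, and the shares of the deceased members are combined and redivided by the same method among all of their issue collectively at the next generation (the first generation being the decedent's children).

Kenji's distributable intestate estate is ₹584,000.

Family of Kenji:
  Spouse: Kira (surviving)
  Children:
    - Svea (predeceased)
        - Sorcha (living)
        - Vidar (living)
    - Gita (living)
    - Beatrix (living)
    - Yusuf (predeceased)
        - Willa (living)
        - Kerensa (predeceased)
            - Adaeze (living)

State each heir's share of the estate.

Kira: ₹296,000; Sorcha: ₹36,000; Vidar: ₹36,000; Gita: ₹72,000; Beatrix: ₹72,000; Willa: ₹36,000; Adaeze: ₹36,000

Kira first takes ₹200,000, leaving a balance of ₹384,000. Kira then takes one-quarter of the balance (₹96,000), for a total of ₹296,000. The remaining ₹288,000 passes to the descendants.
The descendants' portion (₹288,000) is divided at the children's generation into 4 shares of ₹72,000. Gita and Beatrix each take ₹72,000. The 2 shares of the deceased (Svea and Yusuf) are combined into a pool of ₹144,000.
That pool (₹144,000) is divided at the grandchildren's generation into 4 shares of ₹36,000. Sorcha, Vidar, and Willa each take ₹36,000. The remaining share for the deceased Kerensa (₹36,000) is carried to the next generation.
That pool (₹36,000) passes entirely to Adaeze, the sole taker at the great-grandchildren's generation.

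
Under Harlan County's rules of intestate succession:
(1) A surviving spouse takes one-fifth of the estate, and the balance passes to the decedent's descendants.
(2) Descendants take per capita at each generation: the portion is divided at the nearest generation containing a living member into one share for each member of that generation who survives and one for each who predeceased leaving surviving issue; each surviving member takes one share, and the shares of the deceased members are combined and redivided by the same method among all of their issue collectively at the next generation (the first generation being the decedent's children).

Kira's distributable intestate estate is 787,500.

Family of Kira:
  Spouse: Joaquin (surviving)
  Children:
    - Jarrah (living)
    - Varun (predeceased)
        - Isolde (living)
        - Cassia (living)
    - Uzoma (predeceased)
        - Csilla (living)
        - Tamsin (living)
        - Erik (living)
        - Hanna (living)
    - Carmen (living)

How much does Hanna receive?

Hanna receives 52,500.

Joaquin takes one-fifth of 787,500 = 157,500. The remaining 630,000 passes to the descendants.
The descendants' portion (630,000) is divided at the children's generation into 4 shares of 157,500. Jarrah and Carmen each take 157,500. The 2 shares of the deceased (Varun and Uzoma) are combined into a pool of 315,000.
That pool (315,000) is divided at the grandchildren's generation equally among Isolde, Cassia, Csilla, Tamsin, Erik, and Hanna: 52,500 each.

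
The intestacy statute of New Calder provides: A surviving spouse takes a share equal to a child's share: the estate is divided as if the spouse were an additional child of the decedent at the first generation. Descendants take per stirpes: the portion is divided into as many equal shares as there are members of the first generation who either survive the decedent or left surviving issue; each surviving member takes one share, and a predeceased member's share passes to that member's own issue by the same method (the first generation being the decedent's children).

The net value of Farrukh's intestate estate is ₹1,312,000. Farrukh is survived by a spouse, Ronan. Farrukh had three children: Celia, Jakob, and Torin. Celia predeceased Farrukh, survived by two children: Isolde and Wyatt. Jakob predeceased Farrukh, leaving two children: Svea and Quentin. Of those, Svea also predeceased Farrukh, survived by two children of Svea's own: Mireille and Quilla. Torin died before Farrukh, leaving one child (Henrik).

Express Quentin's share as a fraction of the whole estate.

The spouse counts as an additional share at the children's level, so there are 4 primary shares of ₹328,000. Ronan takes one such share (₹328,000).
The children's combined portion (₹984,000) is divided into 3 shares of ₹328,000: Celia's ₹328,000 share passes to Celia's issue; Jakob's ₹328,000 share passes to Jakob's issue; Torin's ₹328,000 share passes to Torin's issue.
Celia's share (₹328,000) is divided into 2 shares of ₹164,000: Isolde and Wyatt each take ₹164,000.
Jakob's share (₹328,000) is divided into 2 shares of ₹164,000: Quentin takes ₹164,000; Svea's ₹164,000 share passes to Svea's issue.
Svea's share (₹164,000) is divided into 2 shares of ₹82,000: Mireille and Quilla each take ₹82,000.
Torin's share (₹328,000) passes entirely to Henrik.

Quentin receives 1/8 of the estate.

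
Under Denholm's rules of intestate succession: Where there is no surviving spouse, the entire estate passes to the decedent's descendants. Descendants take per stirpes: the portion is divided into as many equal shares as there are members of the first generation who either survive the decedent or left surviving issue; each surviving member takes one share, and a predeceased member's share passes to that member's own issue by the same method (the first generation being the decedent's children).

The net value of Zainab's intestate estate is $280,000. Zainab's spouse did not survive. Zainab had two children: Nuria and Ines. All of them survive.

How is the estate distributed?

Nuria: $140,000; Ines: $140,000

The entire $280,000 passes to the descendants.
That amount ($280,000) is divided into 2 shares of $140,000: Nuria and Ines each take $140,000.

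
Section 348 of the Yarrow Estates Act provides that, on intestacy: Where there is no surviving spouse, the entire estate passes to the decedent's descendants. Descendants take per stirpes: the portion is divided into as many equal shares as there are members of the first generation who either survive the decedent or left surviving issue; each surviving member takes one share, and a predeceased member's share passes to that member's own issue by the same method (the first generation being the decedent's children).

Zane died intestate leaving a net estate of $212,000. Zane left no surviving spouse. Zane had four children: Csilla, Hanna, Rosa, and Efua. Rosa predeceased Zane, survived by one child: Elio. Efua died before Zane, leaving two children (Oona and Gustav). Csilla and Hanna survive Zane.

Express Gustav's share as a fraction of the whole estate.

Gustav receives 1/8 of the estate.

The entire $212,000 passes to the descendants.
That amount ($212,000) is divided into 4 shares of $53,000: Csilla and Hanna each take $53,000; Rosa's $53,000 share passes to Rosa's issue; Efua's $53,000 share passes to Efua's issue.
Rosa's share ($53,000) passes entirely to Elio.
Efua's share ($53,000) is divided into 2 shares of $26,500: Oona and Gustav each take $26,500.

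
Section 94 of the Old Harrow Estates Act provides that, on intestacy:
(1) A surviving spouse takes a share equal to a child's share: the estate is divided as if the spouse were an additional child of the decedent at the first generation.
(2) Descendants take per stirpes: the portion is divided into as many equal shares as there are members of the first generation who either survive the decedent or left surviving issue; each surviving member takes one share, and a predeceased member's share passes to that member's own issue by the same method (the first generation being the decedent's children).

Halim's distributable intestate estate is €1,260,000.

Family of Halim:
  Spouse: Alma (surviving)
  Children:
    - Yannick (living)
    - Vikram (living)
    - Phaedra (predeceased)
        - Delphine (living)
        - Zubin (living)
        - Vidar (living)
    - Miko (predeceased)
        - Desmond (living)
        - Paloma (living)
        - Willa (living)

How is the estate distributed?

Alma: €252,000; Yannick: €252,000; Vikram: €252,000; Delphine: €84,000; Zubin: €84,000; Vidar: €84,000; Desmond: €84,000; Paloma: €84,000; Willa: €84,000

The spouse counts as an additional share at the children's level, so there are 5 primary shares of €252,000. Alma takes one such share (€252,000).
The children's combined portion (€1,008,000) is divided into 4 shares of €252,000: Yannick and Vikram each take €252,000; Phaedra's €252,000 share passes to Phaedra's issue; Miko's €252,000 share passes to Miko's issue.
Phaedra's share (€252,000) is divided into 3 shares of €84,000: Delphine, Zubin, and Vidar each take €84,000.
Miko's share (€252,000) is divided into 3 shares of €84,000: Desmond, Paloma, and Willa each take €84,000.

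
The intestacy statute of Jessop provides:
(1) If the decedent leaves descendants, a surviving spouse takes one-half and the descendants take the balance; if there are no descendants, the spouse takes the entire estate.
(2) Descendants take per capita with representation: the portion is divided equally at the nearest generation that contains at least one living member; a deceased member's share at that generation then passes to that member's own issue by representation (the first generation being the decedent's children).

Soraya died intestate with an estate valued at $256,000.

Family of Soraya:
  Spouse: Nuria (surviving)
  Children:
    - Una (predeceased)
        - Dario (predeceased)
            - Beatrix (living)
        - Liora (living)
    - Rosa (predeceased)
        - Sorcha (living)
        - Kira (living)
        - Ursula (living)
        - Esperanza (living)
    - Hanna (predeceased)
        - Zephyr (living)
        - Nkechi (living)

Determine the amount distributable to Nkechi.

Nkechi receives $16,000.

Nuria takes one-half of $256,000 = $128,000. The remaining $128,000 passes to the descendants.
No child survives, so the initial division is made at the grandchildren's generation.
The descendants' portion ($128,000) is divided into 8 shares of $16,000: Liora, Sorcha, Kira, Ursula, Esperanza, Zephyr, and Nkechi each take $16,000; Dario's $16,000 share passes to Dario's issue.
Dario's share ($16,000) passes entirely to Beatrix.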